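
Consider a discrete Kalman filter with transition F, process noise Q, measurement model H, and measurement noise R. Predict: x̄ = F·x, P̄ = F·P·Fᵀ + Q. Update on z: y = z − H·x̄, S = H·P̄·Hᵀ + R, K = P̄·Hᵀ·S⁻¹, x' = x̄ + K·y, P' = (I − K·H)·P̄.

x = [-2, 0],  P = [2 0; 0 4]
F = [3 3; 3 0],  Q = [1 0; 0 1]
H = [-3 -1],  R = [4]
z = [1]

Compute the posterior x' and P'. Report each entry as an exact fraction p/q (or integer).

x̄ = F·x = [-6, -6]
P̄ = F·P·Fᵀ + Q = [55 18; 18 19]
y = z − H·x̄ = [-23]
S = H·P̄·Hᵀ + R = [626]
K = P̄·Hᵀ·S⁻¹ = [-183/626; -73/626]
x' = x̄ + K·y = [453/626, -2077/626]
P' = (I − K·H)·P̄ = [941/626 -2091/626; -2091/626 6565/626]

x' = [453/626, -2077/626]
P' = [941/626 -2091/626; -2091/626 6565/626]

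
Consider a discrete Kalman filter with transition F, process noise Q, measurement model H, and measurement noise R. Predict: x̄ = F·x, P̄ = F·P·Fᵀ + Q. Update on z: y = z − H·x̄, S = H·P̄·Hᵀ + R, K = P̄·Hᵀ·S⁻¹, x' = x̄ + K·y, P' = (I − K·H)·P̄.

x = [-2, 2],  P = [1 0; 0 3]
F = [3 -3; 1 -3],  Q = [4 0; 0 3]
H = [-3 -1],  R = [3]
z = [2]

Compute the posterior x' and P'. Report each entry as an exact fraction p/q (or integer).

x̄ = F·x = [-12, -8]
P̄ = F·P·Fᵀ + Q = [40 30; 30 31]
y = z − H·x̄ = [-42]
S = H·P̄·Hᵀ + R = [574]
K = P̄·Hᵀ·S⁻¹ = [-75/287; -121/574]
x' = x̄ + K·y = [-42/41, 35/41]
P' = (I − K·H)·P̄ = [230/287 -465/287; -465/287 3153/574]

x' = [-42/41, 35/41]
P' = [230/287 -465/287; -465/287 3153/574]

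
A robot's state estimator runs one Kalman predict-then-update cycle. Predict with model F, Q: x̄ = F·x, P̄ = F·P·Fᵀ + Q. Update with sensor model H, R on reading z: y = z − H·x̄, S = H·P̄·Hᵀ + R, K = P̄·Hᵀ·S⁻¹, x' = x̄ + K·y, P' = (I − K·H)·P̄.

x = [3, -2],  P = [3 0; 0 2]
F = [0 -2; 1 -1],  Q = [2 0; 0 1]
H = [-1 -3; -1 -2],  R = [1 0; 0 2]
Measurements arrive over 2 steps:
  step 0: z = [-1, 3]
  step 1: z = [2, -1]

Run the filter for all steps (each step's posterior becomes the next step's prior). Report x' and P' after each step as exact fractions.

step 0: x' = [-335/136, 63/68], P' = [247/68 -43/34; -43/34 9/17]
step 1: x' = [3133/8832, -2653/4416], P' = [7169/4416 -1217/2208; -1217/2208 305/1104]

step 0: x̄ = F·x = [4, 5]
step 0: P̄ = F·P·Fᵀ + Q = [10 4; 4 6]
step 0: y = z − H·x̄ = [18, 17]
step 0: S = H·P̄·Hᵀ + R = [89 66; 66 52]
step 0: K = P̄·Hᵀ·S⁻¹ = [11/68 -75/136; -11/34 7/68]
step 0: x' = x̄ + K·y = [-335/136, 63/68]
step 0: P' = (I − K·H)·P̄ = [247/68 -43/34; -43/34 9/17]
step 1: x̄ = F·x = [-63/34, -461/136]
step 1: P̄ = F·P·Fᵀ + Q = [70/17 61/17; 61/17 523/68]
step 1: y = z − H·x̄ = [-1363/136, -655/68]
step 1: S = H·P̄·Hᵀ + R = [6519/68 2319/34; 2319/34 871/17]
step 1: K = P̄·Hᵀ·S⁻¹ = [133/4416 -767/2944; -613/2208 -1/1472]
step 1: x' = x̄ + K·y = [3133/8832, -2653/4416]
step 1: P' = (I − K·H)·P̄ = [7169/4416 -1217/2208; -1217/2208 305/1104]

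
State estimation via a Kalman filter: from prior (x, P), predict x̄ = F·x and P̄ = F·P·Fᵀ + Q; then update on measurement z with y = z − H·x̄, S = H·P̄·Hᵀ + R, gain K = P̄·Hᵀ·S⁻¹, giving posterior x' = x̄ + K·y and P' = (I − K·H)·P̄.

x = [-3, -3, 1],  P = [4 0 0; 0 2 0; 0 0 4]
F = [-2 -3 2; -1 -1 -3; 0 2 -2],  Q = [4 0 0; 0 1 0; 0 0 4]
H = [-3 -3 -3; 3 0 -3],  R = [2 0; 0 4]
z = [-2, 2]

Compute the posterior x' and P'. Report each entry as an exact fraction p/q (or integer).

x̄ = F·x = [17, 3, -8]
P̄ = F·P·Fᵀ + Q = [54 -10 -28; -10 43 20; -28 20 28]
y = z − H·x̄ = [34, -73]
S = H·P̄·Hᵀ + R = [803 36; 36 1246]
K = P̄·Hᵀ·S⁻¹ = [-34332/499621 99633/499621; -97437/499621 -33273/499621; -34356/499621 -66372/499621]
x' = x̄ + K·y = [53060/499621, 614934/499621, -319916/499621]
P' = (I − K·H)·P̄ = [821880/499621 -1488028/499621 689036/499621; -1488028/499621 2996650/499621 -1443664/499621; 689036/499621 -1443664/499621 777532/499621]

x' = [53060/499621, 614934/499621, -319916/499621]
P' = [821880/499621 -1488028/499621 689036/499621; -1488028/499621 2996650/499621 -1443664/499621; 689036/499621 -1443664/499621 777532/499621]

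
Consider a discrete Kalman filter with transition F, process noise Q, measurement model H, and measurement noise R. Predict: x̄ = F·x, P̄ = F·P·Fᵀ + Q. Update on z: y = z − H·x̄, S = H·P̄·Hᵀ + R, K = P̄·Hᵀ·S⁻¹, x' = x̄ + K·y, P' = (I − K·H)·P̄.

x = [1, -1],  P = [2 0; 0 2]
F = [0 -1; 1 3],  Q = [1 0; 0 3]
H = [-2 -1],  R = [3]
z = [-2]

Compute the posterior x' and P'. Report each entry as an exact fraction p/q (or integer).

x' = [1, -3/7]
P' = [3 -6; -6 201/14]

x̄ = F·x = [1, -2]
P̄ = F·P·Fᵀ + Q = [3 -6; -6 23]
y = z − H·x̄ = [-2]
S = H·P̄·Hᵀ + R = [14]
K = P̄·Hᵀ·S⁻¹ = [0; -11/14]
x' = x̄ + K·y = [1, -3/7]
P' = (I − K·H)·P̄ = [3 -6; -6 201/14]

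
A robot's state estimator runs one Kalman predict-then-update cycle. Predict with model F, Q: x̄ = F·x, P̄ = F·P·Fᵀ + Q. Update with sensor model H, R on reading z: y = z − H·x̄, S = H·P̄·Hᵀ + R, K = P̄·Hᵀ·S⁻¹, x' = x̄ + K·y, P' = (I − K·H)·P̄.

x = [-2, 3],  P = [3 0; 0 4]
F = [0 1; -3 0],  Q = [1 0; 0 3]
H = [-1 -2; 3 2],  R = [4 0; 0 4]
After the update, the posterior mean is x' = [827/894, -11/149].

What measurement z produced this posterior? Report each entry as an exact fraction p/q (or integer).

z = [-1, 2]

x̄ = F·x = [3, 6]
P̄ = F·P·Fᵀ + Q = [5 0; 0 30]
S = H·P̄·Hᵀ + R = [129 -135; -135 169]
K = P̄·Hᵀ·S⁻¹ = [295/894 105/298; -85/149 -15/149]
x' − x̄ = [-1855/894, -905/149] = K·y
y = (KᵀK)⁻¹·Kᵀ·(x' − x̄) = [14, -19]
z = y + H·x̄ = [14, -19] + [-15, 21] = [-1, 2]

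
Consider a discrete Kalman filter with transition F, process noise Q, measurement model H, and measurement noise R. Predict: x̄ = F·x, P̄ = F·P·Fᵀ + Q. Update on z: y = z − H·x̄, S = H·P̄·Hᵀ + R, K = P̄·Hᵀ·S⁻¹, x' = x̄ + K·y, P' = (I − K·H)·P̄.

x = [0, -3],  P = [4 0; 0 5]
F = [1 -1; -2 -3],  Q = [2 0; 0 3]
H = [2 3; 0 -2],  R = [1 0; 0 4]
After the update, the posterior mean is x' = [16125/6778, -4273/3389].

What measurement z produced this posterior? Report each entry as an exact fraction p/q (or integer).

x̄ = F·x = [3, 9]
P̄ = F·P·Fᵀ + Q = [11 7; 7 64]
S = H·P̄·Hᵀ + R = [705 -412; -412 260]
K = P̄·Hᵀ·S⁻¹ = [1353/3389 3923/6778; 206/3389 -1342/3389]
x' − x̄ = [-4209/6778, -34774/3389] = K·y
y = (KᵀK)⁻¹·Kᵀ·(x' − x̄) = [-32, 21]
z = y + H·x̄ = [-32, 21] + [33, -18] = [1, 3]

z = [1, 3]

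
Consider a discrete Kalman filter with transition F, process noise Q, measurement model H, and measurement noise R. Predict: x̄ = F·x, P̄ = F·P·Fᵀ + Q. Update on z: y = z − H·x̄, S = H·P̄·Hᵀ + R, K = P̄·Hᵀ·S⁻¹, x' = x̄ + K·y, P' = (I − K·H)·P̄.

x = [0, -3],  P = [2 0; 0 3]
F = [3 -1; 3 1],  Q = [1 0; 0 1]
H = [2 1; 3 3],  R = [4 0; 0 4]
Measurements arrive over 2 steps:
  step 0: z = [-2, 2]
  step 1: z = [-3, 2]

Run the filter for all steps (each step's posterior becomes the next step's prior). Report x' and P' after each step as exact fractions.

step 0: x̄ = F·x = [3, -3]
step 0: P̄ = F·P·Fᵀ + Q = [22 15; 15 22]
step 0: y = z − H·x̄ = [-5, 2]
step 0: S = H·P̄·Hᵀ + R = [174 333; 333 670]
step 0: K = P̄·Hᵀ·S⁻¹ = [2567/5691 -111/1897; -2123/5691 666/1897]
step 0: x' = x̄ + K·y = [3572/5691, -2462/5691]
step 0: P' = (I − K·H)·P̄ = [10712/5691 -11156/5691; -11156/5691 13820/5691]
step 1: x̄ = F·x = [13178/5691, 8254/5691]
step 1: P̄ = F·P·Fᵀ + Q = [182855/5691 82588/5691; 82588/5691 48983/5691]
step 1: y = z − H·x̄ = [-51683/5691, -17638/1897]
step 1: S = H·P̄·Hᵀ + R = [1133519/5691 662457/1897; 662457/1897 1198630/1897]
step 1: K = P̄·Hᵀ·S⁻¹ = [5171171/22204559 2059323/22204559; -2521343/22204559 3830838/22204559]
step 1: x' = x̄ + K·y = [-14692843/22204559, 19483753/22204559]
step 1: P' = (I − K·H)·P̄ = [17938920/22204559 -15193156/22204559; -15193156/22204559 20300940/22204559]

step 0: x' = [3572/5691, -2462/5691], P' = [10712/5691 -11156/5691; -11156/5691 13820/5691]
step 1: x' = [-14692843/22204559, 19483753/22204559], P' = [17938920/22204559 -15193156/22204559; -15193156/22204559 20300940/22204559]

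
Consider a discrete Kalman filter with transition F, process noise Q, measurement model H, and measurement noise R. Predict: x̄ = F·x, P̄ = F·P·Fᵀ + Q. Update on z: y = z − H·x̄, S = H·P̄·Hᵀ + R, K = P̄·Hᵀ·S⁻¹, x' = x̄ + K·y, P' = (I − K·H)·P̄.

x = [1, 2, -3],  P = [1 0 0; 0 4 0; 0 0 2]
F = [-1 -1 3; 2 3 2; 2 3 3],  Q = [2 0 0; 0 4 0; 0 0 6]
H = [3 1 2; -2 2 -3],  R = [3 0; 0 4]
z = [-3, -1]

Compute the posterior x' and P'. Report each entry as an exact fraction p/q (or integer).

x̄ = F·x = [-12, 2, -1]
P̄ = F·P·Fᵀ + Q = [25 -2 4; -2 52 52; 4 52 64]
y = z − H·x̄ = [33, -32]
S = H·P̄·Hᵀ + R = [780 -438; -438 328]
K = P̄·Hᵀ·S⁻¹ = [-195/5333 -2667/10666; 2348/5333 2355/5333; 1744/5333 768/5333]
x' = x̄ + K·y = [-27759/5333, 12790/5333, 27643/5333]
P' = (I − K·H)·P̄ = [61109/5333 -45424/5333 -69244/5333; -45424/5333 38156/5333 52580/5333; -69244/5333 52580/5333 80192/5333]

x' = [-27759/5333, 12790/5333, 27643/5333]
P' = [61109/5333 -45424/5333 -69244/5333; -45424/5333 38156/5333 52580/5333; -69244/5333 52580/5333 80192/5333]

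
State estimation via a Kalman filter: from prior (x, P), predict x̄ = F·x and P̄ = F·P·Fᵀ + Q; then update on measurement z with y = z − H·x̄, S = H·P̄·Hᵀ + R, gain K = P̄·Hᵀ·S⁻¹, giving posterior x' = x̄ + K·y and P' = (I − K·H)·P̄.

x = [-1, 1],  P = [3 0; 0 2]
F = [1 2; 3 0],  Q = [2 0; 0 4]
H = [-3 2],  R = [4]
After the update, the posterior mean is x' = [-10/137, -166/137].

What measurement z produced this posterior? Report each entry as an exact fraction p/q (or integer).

x̄ = F·x = [1, -3]
P̄ = F·P·Fᵀ + Q = [13 9; 9 31]
S = H·P̄·Hᵀ + R = [137]
K = P̄·Hᵀ·S⁻¹ = [-21/137; 35/137]
x' − x̄ = [-147/137, 245/137] = K·y
y = (KᵀK)⁻¹·Kᵀ·(x' − x̄) = [7]
z = y + H·x̄ = [7] + [-9] = [-2]

z = [-2]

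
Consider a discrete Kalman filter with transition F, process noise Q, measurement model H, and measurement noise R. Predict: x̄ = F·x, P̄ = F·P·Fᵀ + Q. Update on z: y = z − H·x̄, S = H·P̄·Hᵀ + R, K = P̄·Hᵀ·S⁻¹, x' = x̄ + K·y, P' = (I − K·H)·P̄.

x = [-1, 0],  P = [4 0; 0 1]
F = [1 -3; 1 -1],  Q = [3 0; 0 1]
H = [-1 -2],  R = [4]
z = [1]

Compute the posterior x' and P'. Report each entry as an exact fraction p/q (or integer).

x' = [-1/6, -17/36]
P' = [7/2 -11/12; -11/12 71/72]

x̄ = F·x = [-1, -1]
P̄ = F·P·Fᵀ + Q = [16 7; 7 6]
y = z − H·x̄ = [-2]
S = H·P̄·Hᵀ + R = [72]
K = P̄·Hᵀ·S⁻¹ = [-5/12; -19/72]
x' = x̄ + K·y = [-1/6, -17/36]
P' = (I − K·H)·P̄ = [7/2 -11/12; -11/12 71/72]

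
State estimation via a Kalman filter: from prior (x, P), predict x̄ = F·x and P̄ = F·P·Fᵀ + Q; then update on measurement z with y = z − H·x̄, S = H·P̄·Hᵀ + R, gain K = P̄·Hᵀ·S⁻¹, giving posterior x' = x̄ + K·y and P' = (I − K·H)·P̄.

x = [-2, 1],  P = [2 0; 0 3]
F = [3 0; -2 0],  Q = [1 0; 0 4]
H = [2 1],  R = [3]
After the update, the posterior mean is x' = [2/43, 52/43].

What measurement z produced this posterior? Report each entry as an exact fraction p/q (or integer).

z = [2]

x̄ = F·x = [-6, 4]
P̄ = F·P·Fᵀ + Q = [19 -12; -12 12]
S = H·P̄·Hᵀ + R = [43]
K = P̄·Hᵀ·S⁻¹ = [26/43; -12/43]
x' − x̄ = [260/43, -120/43] = K·y
y = (KᵀK)⁻¹·Kᵀ·(x' − x̄) = [10]
z = y + H·x̄ = [10] + [-8] = [2]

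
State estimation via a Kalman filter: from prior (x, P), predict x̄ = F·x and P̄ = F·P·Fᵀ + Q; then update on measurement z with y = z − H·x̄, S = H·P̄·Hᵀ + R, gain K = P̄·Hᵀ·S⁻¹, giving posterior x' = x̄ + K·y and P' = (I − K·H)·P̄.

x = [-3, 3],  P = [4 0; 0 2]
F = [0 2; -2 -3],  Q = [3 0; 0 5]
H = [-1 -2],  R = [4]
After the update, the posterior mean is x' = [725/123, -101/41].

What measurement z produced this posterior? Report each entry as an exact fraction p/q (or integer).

z = [-1]

x̄ = F·x = [6, -3]
P̄ = F·P·Fᵀ + Q = [11 -12; -12 39]
S = H·P̄·Hᵀ + R = [123]
K = P̄·Hᵀ·S⁻¹ = [13/123; -22/41]
x' − x̄ = [-13/123, 22/41] = K·y
y = (KᵀK)⁻¹·Kᵀ·(x' − x̄) = [-1]
z = y + H·x̄ = [-1] + [0] = [-1]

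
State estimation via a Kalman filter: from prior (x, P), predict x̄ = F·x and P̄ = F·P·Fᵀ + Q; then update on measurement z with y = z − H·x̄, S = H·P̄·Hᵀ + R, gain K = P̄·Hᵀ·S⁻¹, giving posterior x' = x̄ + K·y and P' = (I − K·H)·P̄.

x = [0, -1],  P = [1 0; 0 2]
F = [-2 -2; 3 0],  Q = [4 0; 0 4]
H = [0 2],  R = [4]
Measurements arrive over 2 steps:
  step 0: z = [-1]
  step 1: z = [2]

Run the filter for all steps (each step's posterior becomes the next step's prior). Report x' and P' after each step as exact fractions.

step 0: x' = [31/14, -13/28], P' = [94/7 -3/7; -3/7 13/14]
step 1: x' = [-5/1762, 1841/1762], P' = [8510/881 -546/881; -546/881 874/881]

step 0: x̄ = F·x = [2, 0]
step 0: P̄ = F·P·Fᵀ + Q = [16 -6; -6 13]
step 0: y = z − H·x̄ = [-1]
step 0: S = H·P̄·Hᵀ + R = [56]
step 0: K = P̄·Hᵀ·S⁻¹ = [-3/14; 13/28]
step 0: x' = x̄ + K·y = [31/14, -13/28]
step 0: P' = (I − K·H)·P̄ = [94/7 -3/7; -3/7 13/14]
step 1: x̄ = F·x = [-7/2, 93/14]
step 1: P̄ = F·P·Fᵀ + Q = [58 -78; -78 874/7]
step 1: y = z − H·x̄ = [-79/7]
step 1: S = H·P̄·Hᵀ + R = [3524/7]
step 1: K = P̄·Hᵀ·S⁻¹ = [-273/881; 437/881]
step 1: x' = x̄ + K·y = [-5/1762, 1841/1762]
step 1: P' = (I − K·H)·P̄ = [8510/881 -546/881; -546/881 874/881]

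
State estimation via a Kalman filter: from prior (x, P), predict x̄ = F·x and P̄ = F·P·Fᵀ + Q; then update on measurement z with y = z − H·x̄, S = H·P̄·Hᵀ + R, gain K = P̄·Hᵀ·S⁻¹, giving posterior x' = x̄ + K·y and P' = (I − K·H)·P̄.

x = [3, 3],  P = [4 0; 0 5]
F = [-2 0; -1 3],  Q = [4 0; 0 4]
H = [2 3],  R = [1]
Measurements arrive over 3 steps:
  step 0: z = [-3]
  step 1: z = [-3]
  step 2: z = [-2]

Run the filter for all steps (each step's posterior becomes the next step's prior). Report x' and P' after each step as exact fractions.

step 0: x' = [-750/109, 783/218], P' = [4492/327 -2984/327; -2984/327 4037/654]
step 1: x' = [1476276/1553843, -2519826/1553843], P' = [4669628/1553843 -3033608/1553843; -3033608/1553843 2141997/1553843]
step 2: x' = [112633672/108362727, -148576961/108362727], P' = [325645676/108362727 -211580014/108362727; -211580014/108362727 1195151965/866901816]

step 0: x̄ = F·x = [-6, 6]
step 0: P̄ = F·P·Fᵀ + Q = [20 8; 8 53]
step 0: y = z − H·x̄ = [-9]
step 0: S = H·P̄·Hᵀ + R = [654]
step 0: K = P̄·Hᵀ·S⁻¹ = [32/327; 175/654]
step 0: x' = x̄ + K·y = [-750/109, 783/218]
step 0: P' = (I − K·H)·P̄ = [4492/327 -2984/327; -2984/327 4037/654]
step 1: x̄ = F·x = [1500/109, 3849/218]
step 1: P̄ = F·P·Fᵀ + Q = [19276/327 26888/327; 26888/327 83741/654]
step 1: y = z − H·x̄ = [-18201/218]
step 1: S = H·P̄·Hᵀ + R = [1553843/654]
step 1: K = P̄·Hᵀ·S⁻¹ = [238432/1553843; 358775/1553843]
step 1: x' = x̄ + K·y = [1476276/1553843, -2519826/1553843]
step 1: P' = (I − K·H)·P̄ = [4669628/1553843 -3033608/1553843; -3033608/1553843 2141997/1553843]
step 2: x̄ = F·x = [-2952552/1553843, -9035754/1553843]
step 2: P̄ = F·P·Fᵀ + Q = [24893884/1553843 27540904/1553843; 27540904/1553843 48364621/1553843]
step 2: y = z − H·x̄ = [29904680/1553843]
step 2: S = H·P̄·Hᵀ + R = [866901816/1553843]
step 2: K = P̄·Hᵀ·S⁻¹ = [16551310/108362727; 200175671/866901816]
step 2: x' = x̄ + K·y = [112633672/108362727, -148576961/108362727]
step 2: P' = (I − K·H)·P̄ = [325645676/108362727 -211580014/108362727; -211580014/108362727 1195151965/866901816]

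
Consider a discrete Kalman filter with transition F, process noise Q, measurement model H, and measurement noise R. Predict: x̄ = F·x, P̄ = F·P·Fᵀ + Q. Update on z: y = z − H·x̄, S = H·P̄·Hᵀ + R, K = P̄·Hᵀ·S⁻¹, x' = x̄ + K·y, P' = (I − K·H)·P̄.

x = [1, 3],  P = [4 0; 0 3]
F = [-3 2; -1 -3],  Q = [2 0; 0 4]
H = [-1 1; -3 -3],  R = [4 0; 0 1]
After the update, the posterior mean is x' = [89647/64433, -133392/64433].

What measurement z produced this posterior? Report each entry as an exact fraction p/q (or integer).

z = [-3, 2]

x̄ = F·x = [3, -10]
P̄ = F·P·Fᵀ + Q = [50 -6; -6 35]
S = H·P̄·Hᵀ + R = [101 45; 45 658]
K = P̄·Hᵀ·S⁻¹ = [-30908/64433 -10812/64433; 30893/64433 -10632/64433]
x' − x̄ = [-103652/64433, 510938/64433] = K·y
y = (KᵀK)⁻¹·Kᵀ·(x' − x̄) = [10, -19]
z = y + H·x̄ = [10, -19] + [-13, 21] = [-3, 2]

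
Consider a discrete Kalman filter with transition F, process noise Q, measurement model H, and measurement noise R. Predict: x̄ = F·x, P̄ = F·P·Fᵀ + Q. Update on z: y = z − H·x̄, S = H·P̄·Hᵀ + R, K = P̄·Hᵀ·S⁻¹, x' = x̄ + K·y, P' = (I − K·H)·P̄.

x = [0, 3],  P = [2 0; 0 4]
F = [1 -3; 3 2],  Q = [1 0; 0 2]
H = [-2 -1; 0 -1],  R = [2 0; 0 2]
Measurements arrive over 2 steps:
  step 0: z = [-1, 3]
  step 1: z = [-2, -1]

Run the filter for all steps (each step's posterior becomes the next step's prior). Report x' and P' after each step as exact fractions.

step 0: x' = [1920/1159, -48/19], P' = [1119/1159 -18/19; -18/19 36/19]
step 1: x' = [217926/255769, 324457/511538], P' = [222249/255769 -195752/255769; -195752/255769 395235/255769]

step 0: x̄ = F·x = [-9, 6]
step 0: P̄ = F·P·Fᵀ + Q = [39 -18; -18 36]
step 0: y = z − H·x̄ = [-13, 9]
step 0: S = H·P̄·Hᵀ + R = [122 0; 0 38]
step 0: K = P̄·Hᵀ·S⁻¹ = [-30/61 9/19; 0 -18/19]
step 0: x' = x̄ + K·y = [1920/1159, -48/19]
step 0: P' = (I − K·H)·P̄ = [1119/1159 -18/19; -18/19 36/19]
step 1: x̄ = F·x = [10704/1159, -96/1159]
step 1: P̄ = F·P·Fᵀ + Q = [28630/1159 -2133/1159; -2133/1159 7997/1159]
step 1: y = z − H·x̄ = [18994/1159, -1255/1159]
step 1: S = H·P̄·Hᵀ + R = [116303/1159 3731/1159; 3731/1159 10315/1159]
step 1: K = P̄·Hᵀ·S⁻¹ = [-124373/255769 97876/255769; -3731/511538 -395235/511538]
step 1: x' = x̄ + K·y = [217926/255769, 324457/511538]
step 1: P' = (I − K·H)·P̄ = [222249/255769 -195752/255769; -195752/255769 395235/255769]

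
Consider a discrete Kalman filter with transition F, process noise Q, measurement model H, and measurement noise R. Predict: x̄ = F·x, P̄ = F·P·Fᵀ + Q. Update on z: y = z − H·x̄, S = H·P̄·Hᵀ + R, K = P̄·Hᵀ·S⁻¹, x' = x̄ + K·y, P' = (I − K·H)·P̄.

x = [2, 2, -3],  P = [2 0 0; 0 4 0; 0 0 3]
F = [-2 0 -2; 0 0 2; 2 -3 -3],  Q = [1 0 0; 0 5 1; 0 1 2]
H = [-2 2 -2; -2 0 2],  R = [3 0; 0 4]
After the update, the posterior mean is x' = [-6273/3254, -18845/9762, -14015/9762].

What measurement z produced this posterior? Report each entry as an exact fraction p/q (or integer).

z = [3, 1]

x̄ = F·x = [2, -6, 7]
P̄ = F·P·Fᵀ + Q = [21 -12 10; -12 17 -17; 10 -17 73]
S = H·P̄·Hᵀ + R = [759 -228; -228 300]
K = P̄·Hᵀ·S⁻¹ = [-856/4881 -2017/9762; 2110/14643 2231/29286; -2606/14643 8339/29286]
x' − x̄ = [-12781/3254, 39727/9762, -82349/9762] = K·y
y = (KᵀK)⁻¹·Kᵀ·(x' − x̄) = [33, -9]
z = y + H·x̄ = [33, -9] + [-30, 10] = [3, 1]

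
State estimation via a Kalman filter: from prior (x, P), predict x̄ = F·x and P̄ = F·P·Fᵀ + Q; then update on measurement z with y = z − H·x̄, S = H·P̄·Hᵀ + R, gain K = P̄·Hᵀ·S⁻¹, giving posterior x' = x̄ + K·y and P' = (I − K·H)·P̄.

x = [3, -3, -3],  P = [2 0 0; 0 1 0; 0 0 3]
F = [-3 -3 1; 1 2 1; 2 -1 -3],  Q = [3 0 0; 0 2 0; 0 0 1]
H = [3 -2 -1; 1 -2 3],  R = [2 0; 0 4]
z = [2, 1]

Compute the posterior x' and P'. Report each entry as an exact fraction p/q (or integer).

x̄ = F·x = [-3, -6, 18]
P̄ = F·P·Fᵀ + Q = [33 -9 -18; -9 11 -7; -18 -7 37]
y = z − H·x̄ = [17, -62]
S = H·P̄·Hᵀ + R = [568 -12; -12 426]
K = P̄·Hᵀ·S⁻¹ = [9579/40304 -7/20152; -1543/20152 -3755/30228; -5253/40304 14963/60456]
x' = x̄ + K·y = [42799/40304, 24191/60456, 53101/120912]
P' = (I − K·H)·P̄ = [36825/40304 19427/20152 13609/40304; 19427/20152 40039/30228 23945/60456; 13609/40304 23945/60456 58219/120912]

x' = [42799/40304, 24191/60456, 53101/120912]
P' = [36825/40304 19427/20152 13609/40304; 19427/20152 40039/30228 23945/60456; 13609/40304 23945/60456 58219/120912]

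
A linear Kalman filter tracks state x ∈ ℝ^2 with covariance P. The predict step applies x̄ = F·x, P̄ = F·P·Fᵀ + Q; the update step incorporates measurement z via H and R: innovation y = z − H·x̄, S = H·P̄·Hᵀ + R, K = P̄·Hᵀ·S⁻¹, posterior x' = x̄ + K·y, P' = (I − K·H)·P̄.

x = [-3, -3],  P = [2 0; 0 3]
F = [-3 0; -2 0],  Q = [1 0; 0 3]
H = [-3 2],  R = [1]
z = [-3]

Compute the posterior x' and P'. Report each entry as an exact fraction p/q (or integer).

x̄ = F·x = [9, 6]
P̄ = F·P·Fᵀ + Q = [19 12; 12 11]
y = z − H·x̄ = [12]
S = H·P̄·Hᵀ + R = [72]
K = P̄·Hᵀ·S⁻¹ = [-11/24; -7/36]
x' = x̄ + K·y = [7/2, 11/3]
P' = (I − K·H)·P̄ = [31/8 67/12; 67/12 149/18]

x' = [7/2, 11/3]
P' = [31/8 67/12; 67/12 149/18]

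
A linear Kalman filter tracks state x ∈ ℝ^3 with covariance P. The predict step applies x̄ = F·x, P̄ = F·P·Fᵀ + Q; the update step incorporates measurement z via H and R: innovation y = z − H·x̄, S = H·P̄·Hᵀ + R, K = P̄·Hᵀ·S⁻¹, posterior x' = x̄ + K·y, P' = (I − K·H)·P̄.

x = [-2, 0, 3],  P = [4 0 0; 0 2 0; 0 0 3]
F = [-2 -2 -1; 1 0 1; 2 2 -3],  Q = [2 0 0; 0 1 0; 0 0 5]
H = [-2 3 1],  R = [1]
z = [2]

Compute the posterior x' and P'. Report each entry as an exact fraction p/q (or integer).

x' = [-1053/431, 1061/431, -4441/431]
P' = [1263/431 29/431 2333/431; 29/431 1423/431 -4166/431; 2333/431 -4166/431 17247/431]

x̄ = F·x = [1, 1, -13]
P̄ = F·P·Fᵀ + Q = [29 -11 -15; -11 8 -1; -15 -1 56]
y = z − H·x̄ = [14]
S = H·P̄·Hᵀ + R = [431]
K = P̄·Hᵀ·S⁻¹ = [-106/431; 45/431; 83/431]
x' = x̄ + K·y = [-1053/431, 1061/431, -4441/431]
P' = (I − K·H)·P̄ = [1263/431 29/431 2333/431; 29/431 1423/431 -4166/431; 2333/431 -4166/431 17247/431]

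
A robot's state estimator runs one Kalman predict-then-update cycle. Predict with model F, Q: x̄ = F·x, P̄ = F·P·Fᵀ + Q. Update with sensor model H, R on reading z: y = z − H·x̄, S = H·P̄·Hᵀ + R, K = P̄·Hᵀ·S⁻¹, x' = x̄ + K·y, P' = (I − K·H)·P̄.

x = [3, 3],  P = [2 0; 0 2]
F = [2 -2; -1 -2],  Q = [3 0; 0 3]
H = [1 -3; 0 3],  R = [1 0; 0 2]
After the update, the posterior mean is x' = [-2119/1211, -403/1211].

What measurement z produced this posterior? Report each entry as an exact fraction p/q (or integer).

x̄ = F·x = [0, -9]
P̄ = F·P·Fᵀ + Q = [19 4; 4 13]
S = H·P̄·Hᵀ + R = [113 -105; -105 119]
K = P̄·Hᵀ·S⁻¹ = [299/346 2091/2422; -5/173 366/1211]
x' − x̄ = [-2119/1211, 10496/1211] = K·y
y = (KᵀK)⁻¹·Kᵀ·(x' − x̄) = [-28, 26]
z = y + H·x̄ = [-28, 26] + [27, -27] = [-1, -1]

z = [-1, -1]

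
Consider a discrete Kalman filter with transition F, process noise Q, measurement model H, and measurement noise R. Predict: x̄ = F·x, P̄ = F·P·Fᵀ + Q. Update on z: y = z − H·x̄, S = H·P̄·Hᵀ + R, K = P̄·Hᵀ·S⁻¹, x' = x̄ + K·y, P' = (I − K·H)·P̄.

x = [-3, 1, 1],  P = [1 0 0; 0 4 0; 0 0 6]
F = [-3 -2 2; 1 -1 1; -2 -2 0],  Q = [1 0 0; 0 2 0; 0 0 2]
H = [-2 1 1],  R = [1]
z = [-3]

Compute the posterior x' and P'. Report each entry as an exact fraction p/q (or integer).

x' = [-13/46, -243/46, 36/23]
P' = [879/92 649/92 262/23; 649/92 971/92 78/23; 262/23 78/23 442/23]

x̄ = F·x = [9, -3, 4]
P̄ = F·P·Fᵀ + Q = [50 17 22; 17 13 6; 22 6 22]
y = z − H·x̄ = [14]
S = H·P̄·Hᵀ + R = [92]
K = P̄·Hᵀ·S⁻¹ = [-61/92; -15/92; -4/23]
x' = x̄ + K·y = [-13/46, -243/46, 36/23]
P' = (I − K·H)·P̄ = [879/92 649/92 262/23; 649/92 971/92 78/23; 262/23 78/23 442/23]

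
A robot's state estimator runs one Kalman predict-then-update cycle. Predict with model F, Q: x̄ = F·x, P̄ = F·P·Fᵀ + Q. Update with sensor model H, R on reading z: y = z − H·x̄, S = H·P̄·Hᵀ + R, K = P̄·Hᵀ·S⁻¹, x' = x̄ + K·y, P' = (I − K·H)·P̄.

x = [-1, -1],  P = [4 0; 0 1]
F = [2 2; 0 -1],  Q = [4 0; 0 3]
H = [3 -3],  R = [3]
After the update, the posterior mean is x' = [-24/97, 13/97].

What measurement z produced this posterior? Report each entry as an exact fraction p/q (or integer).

x̄ = F·x = [-4, 1]
P̄ = F·P·Fᵀ + Q = [24 -2; -2 4]
S = H·P̄·Hᵀ + R = [291]
K = P̄·Hᵀ·S⁻¹ = [26/97; -6/97]
x' − x̄ = [364/97, -84/97] = K·y
y = (KᵀK)⁻¹·Kᵀ·(x' − x̄) = [14]
z = y + H·x̄ = [14] + [-15] = [-1]

z = [-1]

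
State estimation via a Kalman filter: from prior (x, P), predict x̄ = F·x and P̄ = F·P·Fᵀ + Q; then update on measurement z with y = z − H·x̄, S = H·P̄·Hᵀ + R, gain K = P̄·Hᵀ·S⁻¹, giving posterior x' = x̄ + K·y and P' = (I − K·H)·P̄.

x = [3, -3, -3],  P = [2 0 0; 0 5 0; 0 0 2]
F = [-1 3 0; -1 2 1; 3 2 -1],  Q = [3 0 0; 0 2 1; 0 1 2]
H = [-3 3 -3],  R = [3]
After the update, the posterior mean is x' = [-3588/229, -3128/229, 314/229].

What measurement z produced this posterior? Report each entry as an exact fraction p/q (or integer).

z = [2]

x̄ = F·x = [-12, -12, 6]
P̄ = F·P·Fᵀ + Q = [50 32 24; 32 26 13; 24 13 42]
S = H·P̄·Hᵀ + R = [687]
K = P̄·Hᵀ·S⁻¹ = [-42/229; -19/229; -53/229]
x' − x̄ = [-840/229, -380/229, -1060/229] = K·y
y = (KᵀK)⁻¹·Kᵀ·(x' − x̄) = [20]
z = y + H·x̄ = [20] + [-18] = [2]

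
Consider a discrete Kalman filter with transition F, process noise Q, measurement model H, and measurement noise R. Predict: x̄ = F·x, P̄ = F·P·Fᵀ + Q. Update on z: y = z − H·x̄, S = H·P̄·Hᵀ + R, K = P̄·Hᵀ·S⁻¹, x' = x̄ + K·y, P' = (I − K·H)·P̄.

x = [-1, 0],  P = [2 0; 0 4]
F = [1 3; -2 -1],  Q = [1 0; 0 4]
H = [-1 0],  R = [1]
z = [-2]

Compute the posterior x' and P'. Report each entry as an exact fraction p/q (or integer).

x̄ = F·x = [-1, 2]
P̄ = F·P·Fᵀ + Q = [39 -16; -16 16]
y = z − H·x̄ = [-3]
S = H·P̄·Hᵀ + R = [40]
K = P̄·Hᵀ·S⁻¹ = [-39/40; 2/5]
x' = x̄ + K·y = [77/40, 4/5]
P' = (I − K·H)·P̄ = [39/40 -2/5; -2/5 48/5]

x' = [77/40, 4/5]
P' = [39/40 -2/5; -2/5 48/5]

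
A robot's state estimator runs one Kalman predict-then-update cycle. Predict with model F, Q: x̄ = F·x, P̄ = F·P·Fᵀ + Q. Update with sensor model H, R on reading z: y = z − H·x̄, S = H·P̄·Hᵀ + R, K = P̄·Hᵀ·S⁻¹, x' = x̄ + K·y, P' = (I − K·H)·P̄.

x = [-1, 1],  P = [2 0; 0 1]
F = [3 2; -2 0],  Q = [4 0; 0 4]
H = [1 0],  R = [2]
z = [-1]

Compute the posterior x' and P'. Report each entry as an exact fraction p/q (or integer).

x' = [-1, 2]
P' = [13/7 -6/7; -6/7 48/7]

x̄ = F·x = [-1, 2]
P̄ = F·P·Fᵀ + Q = [26 -12; -12 12]
y = z − H·x̄ = [0]
S = H·P̄·Hᵀ + R = [28]
K = P̄·Hᵀ·S⁻¹ = [13/14; -3/7]
x' = x̄ + K·y = [-1, 2]
P' = (I − K·H)·P̄ = [13/7 -6/7; -6/7 48/7]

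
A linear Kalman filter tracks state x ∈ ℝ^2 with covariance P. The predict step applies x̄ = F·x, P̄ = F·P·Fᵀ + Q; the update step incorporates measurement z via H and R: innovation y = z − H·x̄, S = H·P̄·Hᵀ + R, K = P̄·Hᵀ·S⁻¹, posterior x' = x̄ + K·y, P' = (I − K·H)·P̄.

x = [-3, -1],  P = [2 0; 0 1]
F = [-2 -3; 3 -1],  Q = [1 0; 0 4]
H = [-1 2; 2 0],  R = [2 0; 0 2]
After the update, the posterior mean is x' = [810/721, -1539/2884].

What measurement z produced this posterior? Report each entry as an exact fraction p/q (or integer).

z = [-2, 2]

x̄ = F·x = [9, -8]
P̄ = F·P·Fᵀ + Q = [18 -9; -9 23]
S = H·P̄·Hᵀ + R = [148 -72; -72 74]
K = P̄·Hᵀ·S⁻¹ = [-9/721 342/721; 1387/2884 162/721]
x' − x̄ = [-5679/721, 21533/2884] = K·y
y = (KᵀK)⁻¹·Kᵀ·(x' − x̄) = [23, -16]
z = y + H·x̄ = [23, -16] + [-25, 18] = [-2, 2]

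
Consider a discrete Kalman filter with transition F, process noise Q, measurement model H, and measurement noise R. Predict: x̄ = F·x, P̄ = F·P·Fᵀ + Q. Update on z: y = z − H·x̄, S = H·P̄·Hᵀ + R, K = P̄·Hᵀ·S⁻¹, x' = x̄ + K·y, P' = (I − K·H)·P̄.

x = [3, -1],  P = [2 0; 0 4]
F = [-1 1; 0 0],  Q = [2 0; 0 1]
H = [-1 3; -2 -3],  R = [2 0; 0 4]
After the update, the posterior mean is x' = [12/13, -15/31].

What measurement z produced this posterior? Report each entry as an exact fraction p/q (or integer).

x̄ = F·x = [-4, 0]
P̄ = F·P·Fᵀ + Q = [8 0; 0 1]
S = H·P̄·Hᵀ + R = [19 7; 7 45]
K = P̄·Hᵀ·S⁻¹ = [-4/13 -4/13; 6/31 -3/31]
x' − x̄ = [64/13, -15/31] = K·y
y = (KᵀK)⁻¹·Kᵀ·(x' − x̄) = [-7, -9]
z = y + H·x̄ = [-7, -9] + [4, 8] = [-3, -1]

z = [-3, -1]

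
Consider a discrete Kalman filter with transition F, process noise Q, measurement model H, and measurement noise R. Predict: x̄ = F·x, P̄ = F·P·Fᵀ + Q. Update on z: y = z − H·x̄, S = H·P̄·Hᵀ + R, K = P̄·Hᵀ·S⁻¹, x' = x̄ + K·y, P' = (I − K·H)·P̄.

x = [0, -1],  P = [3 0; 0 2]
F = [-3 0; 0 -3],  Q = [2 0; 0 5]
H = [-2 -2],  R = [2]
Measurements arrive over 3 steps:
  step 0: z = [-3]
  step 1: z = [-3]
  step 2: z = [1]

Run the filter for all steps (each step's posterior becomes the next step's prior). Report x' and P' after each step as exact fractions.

step 0: x̄ = F·x = [0, 3]
step 0: P̄ = F·P·Fᵀ + Q = [29 0; 0 23]
step 0: y = z − H·x̄ = [3]
step 0: S = H·P̄·Hᵀ + R = [210]
step 0: K = P̄·Hᵀ·S⁻¹ = [-29/105; -23/105]
step 0: x' = x̄ + K·y = [-29/35, 82/35]
step 0: P' = (I − K·H)·P̄ = [1363/105 -1334/105; -1334/105 1357/105]
step 1: x̄ = F·x = [87/35, -246/35]
step 1: P̄ = F·P·Fᵀ + Q = [4159/35 -4002/35; -4002/35 4246/35]
step 1: y = z − H·x̄ = [-423/35]
step 1: S = H·P̄·Hᵀ + R = [1674/35]
step 1: K = P̄·Hᵀ·S⁻¹ = [-157/837; -244/837]
step 1: x' = x̄ + K·y = [442/93, -326/93]
step 1: P' = (I − K·H)·P̄ = [98051/837 -97894/837; -97894/837 98138/837]
step 2: x̄ = F·x = [-442/31, 326/31]
step 2: P̄ = F·P·Fᵀ + Q = [98237/93 -97894/93; -97894/93 98603/93]
step 2: y = z − H·x̄ = [-201/31]
step 2: S = H·P̄·Hᵀ + R = [4394/93]
step 2: K = P̄·Hᵀ·S⁻¹ = [-343/2197; -709/2197]
step 2: x' = x̄ + K·y = [-29101/2197, 27701/2197]
step 2: P' = (I − K·H)·P̄ = [2318187/2197 -2317844/2197; -2317844/2197 2318553/2197]

step 0: x' = [-29/35, 82/35], P' = [1363/105 -1334/105; -1334/105 1357/105]
step 1: x' = [442/93, -326/93], P' = [98051/837 -97894/837; -97894/837 98138/837]
step 2: x' = [-29101/2197, 27701/2197], P' = [2318187/2197 -2317844/2197; -2317844/2197 2318553/2197]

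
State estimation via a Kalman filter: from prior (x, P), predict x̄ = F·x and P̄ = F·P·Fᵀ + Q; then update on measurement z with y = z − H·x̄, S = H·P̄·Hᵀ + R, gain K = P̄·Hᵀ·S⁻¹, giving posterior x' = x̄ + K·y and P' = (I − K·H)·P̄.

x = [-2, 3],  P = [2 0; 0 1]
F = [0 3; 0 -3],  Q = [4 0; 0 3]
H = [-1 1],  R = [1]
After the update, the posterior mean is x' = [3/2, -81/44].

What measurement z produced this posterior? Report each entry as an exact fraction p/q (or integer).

z = [-3]

x̄ = F·x = [9, -9]
P̄ = F·P·Fᵀ + Q = [13 -9; -9 12]
S = H·P̄·Hᵀ + R = [44]
K = P̄·Hᵀ·S⁻¹ = [-1/2; 21/44]
x' − x̄ = [-15/2, 315/44] = K·y
y = (KᵀK)⁻¹·Kᵀ·(x' − x̄) = [15]
z = y + H·x̄ = [15] + [-18] = [-3]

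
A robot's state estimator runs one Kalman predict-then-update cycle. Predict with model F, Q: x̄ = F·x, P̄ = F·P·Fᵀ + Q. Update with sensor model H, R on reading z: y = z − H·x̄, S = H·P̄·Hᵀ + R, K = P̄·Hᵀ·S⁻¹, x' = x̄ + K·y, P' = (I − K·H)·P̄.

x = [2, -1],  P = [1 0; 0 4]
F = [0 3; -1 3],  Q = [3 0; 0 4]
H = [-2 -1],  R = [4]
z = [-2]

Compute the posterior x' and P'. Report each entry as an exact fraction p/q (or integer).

x' = [149/115, -256/345]
P' = [153/115 -154/115; -154/115 1376/345]

x̄ = F·x = [-3, -5]
P̄ = F·P·Fᵀ + Q = [39 36; 36 41]
y = z − H·x̄ = [-13]
S = H·P̄·Hᵀ + R = [345]
K = P̄·Hᵀ·S⁻¹ = [-38/115; -113/345]
x' = x̄ + K·y = [149/115, -256/345]
P' = (I − K·H)·P̄ = [153/115 -154/115; -154/115 1376/345]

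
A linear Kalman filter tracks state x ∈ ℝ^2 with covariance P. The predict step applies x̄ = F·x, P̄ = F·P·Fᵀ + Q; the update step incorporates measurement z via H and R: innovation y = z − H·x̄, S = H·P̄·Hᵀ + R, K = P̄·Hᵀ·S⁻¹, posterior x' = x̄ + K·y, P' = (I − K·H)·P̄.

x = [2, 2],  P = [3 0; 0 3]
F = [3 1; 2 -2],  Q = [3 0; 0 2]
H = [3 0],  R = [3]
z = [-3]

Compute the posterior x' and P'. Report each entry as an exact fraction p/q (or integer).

x' = [-91/100, -81/25]
P' = [33/100 3/25; 3/25 542/25]

x̄ = F·x = [8, 0]
P̄ = F·P·Fᵀ + Q = [33 12; 12 26]
y = z − H·x̄ = [-27]
S = H·P̄·Hᵀ + R = [300]
K = P̄·Hᵀ·S⁻¹ = [33/100; 3/25]
x' = x̄ + K·y = [-91/100, -81/25]
P' = (I − K·H)·P̄ = [33/100 3/25; 3/25 542/25]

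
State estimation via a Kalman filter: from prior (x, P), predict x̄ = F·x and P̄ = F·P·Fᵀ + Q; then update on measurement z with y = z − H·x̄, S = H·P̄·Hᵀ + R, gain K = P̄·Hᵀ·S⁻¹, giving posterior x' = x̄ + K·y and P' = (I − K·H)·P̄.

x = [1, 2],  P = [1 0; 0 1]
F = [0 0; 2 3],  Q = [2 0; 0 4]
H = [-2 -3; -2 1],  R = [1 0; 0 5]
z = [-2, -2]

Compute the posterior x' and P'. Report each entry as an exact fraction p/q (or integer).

x' = [1776/3011, 900/3011]
P' = [1574/3011 -952/3011; -952/3011 901/3011]

x̄ = F·x = [0, 8]
P̄ = F·P·Fᵀ + Q = [2 0; 0 17]
y = z − H·x̄ = [22, -10]
S = H·P̄·Hᵀ + R = [162 -43; -43 30]
K = P̄·Hᵀ·S⁻¹ = [-292/3011 -820/3011; -799/3011 561/3011]
x' = x̄ + K·y = [1776/3011, 900/3011]
P' = (I − K·H)·P̄ = [1574/3011 -952/3011; -952/3011 901/3011]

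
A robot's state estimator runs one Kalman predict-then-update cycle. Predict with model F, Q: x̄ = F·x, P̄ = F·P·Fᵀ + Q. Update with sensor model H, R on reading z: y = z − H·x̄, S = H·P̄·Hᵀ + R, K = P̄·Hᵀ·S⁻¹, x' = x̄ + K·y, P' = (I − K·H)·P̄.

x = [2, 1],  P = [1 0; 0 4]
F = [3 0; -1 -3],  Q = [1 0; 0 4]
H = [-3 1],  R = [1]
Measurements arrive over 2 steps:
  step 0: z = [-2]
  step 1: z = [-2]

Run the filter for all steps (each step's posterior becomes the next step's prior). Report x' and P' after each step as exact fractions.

step 0: x̄ = F·x = [6, -5]
step 0: P̄ = F·P·Fᵀ + Q = [10 -3; -3 41]
step 0: y = z − H·x̄ = [21]
step 0: S = H·P̄·Hᵀ + R = [150]
step 0: K = P̄·Hᵀ·S⁻¹ = [-11/50; 1/3]
step 0: x' = x̄ + K·y = [69/50, 2]
step 0: P' = (I − K·H)·P̄ = [137/50 8; 8 73/3]
step 1: x̄ = F·x = [207/50, -369/50]
step 1: P̄ = F·P·Fᵀ + Q = [1283/50 -4011/50; -4011/50 13687/50]
step 1: y = z − H·x̄ = [89/5]
step 1: S = H·P̄·Hᵀ + R = [987]
step 1: K = P̄·Hᵀ·S⁻¹ = [-262/1645; 2572/4935]
step 1: x' = x̄ + K·y = [21467/16450, 93613/49350]
step 1: P' = (I − K·H)·P̄ = [10243/16450 28109/16450; 28109/16450 278701/49350]

step 0: x' = [69/50, 2], P' = [137/50 8; 8 73/3]
step 1: x' = [21467/16450, 93613/49350], P' = [10243/16450 28109/16450; 28109/16450 278701/49350]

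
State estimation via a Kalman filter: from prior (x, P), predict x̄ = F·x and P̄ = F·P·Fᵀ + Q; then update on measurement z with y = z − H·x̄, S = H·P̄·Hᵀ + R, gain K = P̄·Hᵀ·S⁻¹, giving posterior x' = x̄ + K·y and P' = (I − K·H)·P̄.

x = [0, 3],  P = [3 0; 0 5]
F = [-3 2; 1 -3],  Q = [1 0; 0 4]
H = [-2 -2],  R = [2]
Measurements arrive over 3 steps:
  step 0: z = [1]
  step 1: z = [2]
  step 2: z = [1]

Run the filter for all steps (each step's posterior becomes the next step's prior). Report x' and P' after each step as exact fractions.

step 0: x' = [7, -68/9], P' = [222/5 -221/5; -221/5 2002/45]
step 1: x' = [-7997/653, 7309/653], P' = [608577/4571 -598559/4571; -598559/4571 590804/4571]
step 2: x' = [-7240595/1312033, 6647659/1312033], P' = [181658552/1312033 -178585568/1312033; -178585568/1312033 176166315/1312033]

step 0: x̄ = F·x = [6, -9]
step 0: P̄ = F·P·Fᵀ + Q = [48 -39; -39 52]
step 0: y = z − H·x̄ = [-5]
step 0: S = H·P̄·Hᵀ + R = [90]
step 0: K = P̄·Hᵀ·S⁻¹ = [-1/5; -13/45]
step 0: x' = x̄ + K·y = [7, -68/9]
step 0: P' = (I − K·H)·P̄ = [222/5 -221/5; -221/5 2002/45]
step 1: x̄ = F·x = [-325/9, 89/3]
step 1: P̄ = F·P·Fᵀ + Q = [49903/45 -2659/3; -2659/3 714]
step 1: y = z − H·x̄ = [-98/9]
step 1: S = H·P̄·Hᵀ + R = [9142/45]
step 1: K = P̄·Hᵀ·S⁻¹ = [-10018/4571; 7755/4571]
step 1: x' = x̄ + K·y = [-7997/653, 7309/653]
step 1: P' = (I − K·H)·P̄ = [608577/4571 -598559/4571; -598559/4571 590804/4571]
step 2: x̄ = F·x = [38609/653, -29924/653]
step 2: P̄ = F·P·Fᵀ + Q = [15027688/4571 -11954704/4571; -11954704/4571 9535451/4571]
step 2: y = z − H·x̄ = [18023/653]
step 2: S = H·P̄·Hᵀ + R = [2624066/4571]
step 2: K = P̄·Hᵀ·S⁻¹ = [-3072984/1312033; 2419253/1312033]
step 2: x' = x̄ + K·y = [-7240595/1312033, 6647659/1312033]
step 2: P' = (I − K·H)·P̄ = [181658552/1312033 -178585568/1312033; -178585568/1312033 176166315/1312033]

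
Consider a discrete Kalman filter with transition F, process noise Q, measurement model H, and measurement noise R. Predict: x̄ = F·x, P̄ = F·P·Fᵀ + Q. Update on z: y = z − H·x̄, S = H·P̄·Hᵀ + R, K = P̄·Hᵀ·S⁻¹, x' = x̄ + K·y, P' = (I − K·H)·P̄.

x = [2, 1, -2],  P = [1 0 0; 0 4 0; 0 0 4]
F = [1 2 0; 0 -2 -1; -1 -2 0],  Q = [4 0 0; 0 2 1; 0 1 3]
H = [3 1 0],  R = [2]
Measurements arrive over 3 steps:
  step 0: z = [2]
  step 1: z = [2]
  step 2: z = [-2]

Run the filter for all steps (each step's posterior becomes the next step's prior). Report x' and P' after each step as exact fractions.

step 0: x' = [-2/117, 20/9, -128/117], P' = [248/117 -50/9 -391/117; -50/9 146/9 85/9; -391/117 85/9 1184/117]
step 1: x' = [494/8185, 15816/8185, -6526/8185], P' = [104323/16370 -294943/16370 -78006/8185; -294943/16370 863023/16370 226526/8185; -78006/8185 226526/8185 151259/8185]
step 2: x' = [-16463864/5937617, 37866926/5937617, 14185172/5937617], P' = [43131805/5937617 -121967273/5937617 -67664260/5937617; -121967273/5937617 355427147/5937617 195990258/5937617; -67664260/5937617 195990258/5937617 130993504/5937617]

step 0: x̄ = F·x = [4, 0, -4]
step 0: P̄ = F·P·Fᵀ + Q = [21 -16 -17; -16 22 17; -17 17 20]
step 0: y = z − H·x̄ = [-10]
step 0: S = H·P̄·Hᵀ + R = [117]
step 0: K = P̄·Hᵀ·S⁻¹ = [47/117; -2/9; -34/117]
step 0: x' = x̄ + K·y = [-2/117, 20/9, -128/117]
step 0: P' = (I − K·H)·P̄ = [248/117 -50/9 -391/117; -50/9 146/9 85/9; -391/117 85/9 1184/117]
step 1: x̄ = F·x = [518/117, -392/117, -518/117]
step 1: P̄ = F·P·Fᵀ + Q = [5708/117 -8111/117 -5240/117; -8111/117 13430/117 8228/117; -5240/117 8228/117 5591/117]
step 1: y = z − H·x̄ = [-928/117]
step 1: S = H·P̄·Hᵀ + R = [16370/117]
step 1: K = P̄·Hᵀ·S⁻¹ = [9013/16370; -10903/16370; -3746/8185]
step 1: x' = x̄ + K·y = [494/8185, 15816/8185, -6526/8185]
step 1: P' = (I − K·H)·P̄ = [104323/16370 -294943/16370 -78006/8185; -294943/16370 863023/16370 226526/8185; -78006/8185 226526/8185 151259/8185]
step 2: x̄ = F·x = [32126/8185, -25106/8185, -32126/8185]
step 2: P̄ = F·P·Fᵀ + Q = [2442123/16370 -1806149/8185 -2376643/16370; -1806149/8185 2799779/8185 1814334/8185; -2376643/16370 1814334/8185 2425753/16370]
step 2: y = z − H·x̄ = [-87642/8185]
step 2: S = H·P̄·Hᵀ + R = [5937617/16370]
step 2: K = P̄·Hᵀ·S⁻¹ = [3714071/5937617; -5237336/5937617; -3501261/5937617]
step 2: x' = x̄ + K·y = [-16463864/5937617, 37866926/5937617, 14185172/5937617]
step 2: P' = (I − K·H)·P̄ = [43131805/5937617 -121967273/5937617 -67664260/5937617; -121967273/5937617 355427147/5937617 195990258/5937617; -67664260/5937617 195990258/5937617 130993504/5937617]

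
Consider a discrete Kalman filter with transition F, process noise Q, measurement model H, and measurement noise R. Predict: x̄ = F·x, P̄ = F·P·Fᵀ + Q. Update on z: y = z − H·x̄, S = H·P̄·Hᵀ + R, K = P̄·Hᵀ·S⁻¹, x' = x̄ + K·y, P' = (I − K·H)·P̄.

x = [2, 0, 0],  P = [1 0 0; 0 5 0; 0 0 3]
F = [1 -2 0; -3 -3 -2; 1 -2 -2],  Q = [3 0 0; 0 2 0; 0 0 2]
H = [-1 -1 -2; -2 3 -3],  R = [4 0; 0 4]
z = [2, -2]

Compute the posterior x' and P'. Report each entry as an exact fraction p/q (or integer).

x̄ = F·x = [2, -6, 2]
P̄ = F·P·Fᵀ + Q = [24 27 21; 27 68 39; 21 39 35]
y = z − H·x̄ = [2, 26]
S = H·P̄·Hᵀ + R = [530 57; 57 253]
K = P̄·Hᵀ·S⁻¹ = [-21819/130841 -10599/130841; -45650/130841 27351/130841; -31180/130841 -8490/130841]
x' = x̄ + K·y = [-57530/130841, -165220/130841, -21418/130841]
P' = (I − K·H)·P̄ = [793047/130841 107787/130841 -406779/130841; 107787/130841 97155/130841 -11171/130841; -406779/130841 -11171/130841 271335/130841]

x' = [-57530/130841, -165220/130841, -21418/130841]
P' = [793047/130841 107787/130841 -406779/130841; 107787/130841 97155/130841 -11171/130841; -406779/130841 -11171/130841 271335/130841]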